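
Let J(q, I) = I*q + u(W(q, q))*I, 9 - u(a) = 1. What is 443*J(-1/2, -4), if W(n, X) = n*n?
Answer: -13290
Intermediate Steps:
W(n, X) = n²
u(a) = 8 (u(a) = 9 - 1*1 = 9 - 1 = 8)
J(q, I) = 8*I + I*q (J(q, I) = I*q + 8*I = 8*I + I*q)
443*J(-1/2, -4) = 443*(-4*(8 - 1/2)) = 443*(-4*(8 - 1*½)) = 443*(-4*(8 - ½)) = 443*(-4*15/2) = 443*(-30) = -13290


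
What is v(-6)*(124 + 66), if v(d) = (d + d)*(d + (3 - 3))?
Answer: 13680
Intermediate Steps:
v(d) = 2*d**2 (v(d) = (2*d)*(d + 0) = (2*d)*d = 2*d**2)
v(-6)*(124 + 66) = (2*(-6)**2)*(124 + 66) = (2*36)*190 = 72*190 = 13680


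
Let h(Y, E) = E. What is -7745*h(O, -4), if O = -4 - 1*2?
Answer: 30980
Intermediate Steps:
O = -6 (O = -4 - 2 = -6)
-7745*h(O, -4) = -7745*(-4) = 30980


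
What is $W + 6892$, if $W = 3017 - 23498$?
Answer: $-13589$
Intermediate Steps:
$W = -20481$ ($W = 3017 - 23498 = -20481$)
$W + 6892 = -20481 + 6892 = -13589$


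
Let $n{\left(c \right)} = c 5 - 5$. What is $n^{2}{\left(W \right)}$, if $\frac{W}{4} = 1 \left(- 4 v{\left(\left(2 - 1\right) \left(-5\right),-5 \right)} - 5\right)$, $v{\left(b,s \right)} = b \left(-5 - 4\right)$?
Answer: $13727025$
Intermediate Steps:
$v{\left(b,s \right)} = - 9 b$ ($v{\left(b,s \right)} = b \left(-9\right) = - 9 b$)
$W = -740$ ($W = 4 \cdot 1 \left(- 4 \left(- 9 \left(2 - 1\right) \left(-5\right)\right) - 5\right) = 4 \cdot 1 \left(- 4 \left(- 9 \cdot 1 \left(-5\right)\right) - 5\right) = 4 \cdot 1 \left(- 4 \left(\left(-9\right) \left(-5\right)\right) - 5\right) = 4 \cdot 1 \left(\left(-4\right) 45 - 5\right) = 4 \cdot 1 \left(-180 - 5\right) = 4 \cdot 1 \left(-185\right) = 4 \left(-185\right) = -740$)
$n{\left(c \right)} = -5 + 5 c$ ($n{\left(c \right)} = 5 c - 5 = -5 + 5 c$)
$n^{2}{\left(W \right)} = \left(-5 + 5 \left(-740\right)\right)^{2} = \left(-5 - 3700\right)^{2} = \left(-3705\right)^{2} = 13727025$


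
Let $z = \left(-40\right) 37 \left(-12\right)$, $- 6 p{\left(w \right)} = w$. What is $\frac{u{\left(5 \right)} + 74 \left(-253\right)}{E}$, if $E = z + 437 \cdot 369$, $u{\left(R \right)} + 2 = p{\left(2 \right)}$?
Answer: $- \frac{56173}{537039} \approx -0.1046$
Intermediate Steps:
$p{\left(w \right)} = - \frac{w}{6}$
$u{\left(R \right)} = - \frac{7}{3}$ ($u{\left(R \right)} = -2 - \frac{1}{3} = - \frac{7}{3}$)
$z = 17760$ ($z = \left(-1480\right) \left(-12\right) = 17760$)
$E = 179013$ ($E = 17760 + 437 \cdot 369 = 17760 + 161253 = 179013$)
$\frac{u{\left(5 \right)} + 74 \left(-253\right)}{E} = \frac{- \frac{7}{3} + 74 \left(-253\right)}{179013} = \left(- \frac{7}{3} - 18722\right) \frac{1}{179013} = \left(- \frac{56173}{3}\right) \frac{1}{179013} = - \frac{56173}{537039}$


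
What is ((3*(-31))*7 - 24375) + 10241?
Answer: -14785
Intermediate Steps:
((3*(-31))*7 - 24375) + 10241 = (-93*7 - 24375) + 10241 = (-651 - 24375) + 10241 = -25026 + 10241 = -14785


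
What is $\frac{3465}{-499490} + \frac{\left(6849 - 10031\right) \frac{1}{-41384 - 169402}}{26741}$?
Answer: $- \frac{45417042137}{6547533796518} \approx -0.0069365$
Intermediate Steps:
$\frac{3465}{-499490} + \frac{\left(6849 - 10031\right) \frac{1}{-41384 - 169402}}{26741} = 3465 \left(- \frac{1}{499490}\right) + - \frac{3182}{-210786} \cdot \frac{1}{26741} = - \frac{693}{99898} + \left(-3182\right) \left(- \frac{1}{210786}\right) \frac{1}{26741} = - \frac{693}{99898} + \frac{37}{2451} \cdot \frac{1}{26741} = - \frac{693}{99898} + \frac{37}{65542191} = - \frac{45417042137}{6547533796518}$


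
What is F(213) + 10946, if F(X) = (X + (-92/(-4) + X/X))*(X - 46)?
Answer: 50525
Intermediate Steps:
F(X) = (-46 + X)*(24 + X) (F(X) = (X + (-92*(-¼) + 1))*(-46 + X) = (X + (23 + 1))*(-46 + X) = (X + 24)*(-46 + X) = (24 + X)*(-46 + X) = (-46 + X)*(24 + X))
F(213) + 10946 = (-1104 + 213² - 22*213) + 10946 = (-1104 + 45369 - 4686) + 10946 = 39579 + 10946 = 50525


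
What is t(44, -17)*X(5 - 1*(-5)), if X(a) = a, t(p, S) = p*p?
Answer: 19360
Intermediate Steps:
t(p, S) = p²
t(44, -17)*X(5 - 1*(-5)) = 44²*(5 - 1*(-5)) = 1936*(5 + 5) = 1936*10 = 19360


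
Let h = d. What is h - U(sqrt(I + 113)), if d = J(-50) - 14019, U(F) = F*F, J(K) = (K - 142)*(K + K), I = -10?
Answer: 5078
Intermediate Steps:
J(K) = 2*K*(-142 + K) (J(K) = (-142 + K)*(2*K) = 2*K*(-142 + K))
U(F) = F**2
d = 5181 (d = 2*(-50)*(-142 - 50) - 14019 = 2*(-50)*(-192) - 14019 = 19200 - 14019 = 5181)
h = 5181
h - U(sqrt(I + 113)) = 5181 - (sqrt(-10 + 113))**2 = 5181 - (sqrt(103))**2 = 5181 - 1*103 = 5181 - 103 = 5078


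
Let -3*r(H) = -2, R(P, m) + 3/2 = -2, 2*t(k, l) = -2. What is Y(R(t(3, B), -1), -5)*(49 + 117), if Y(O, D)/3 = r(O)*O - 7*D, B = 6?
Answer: 16268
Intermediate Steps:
t(k, l) = -1 (t(k, l) = (½)*(-2) = -1)
R(P, m) = -7/2 (R(P, m) = -3/2 - 2 = -7/2)
r(H) = ⅔ (r(H) = -⅓*(-2) = ⅔)
Y(O, D) = -21*D + 2*O (Y(O, D) = 3*(2*O/3 - 7*D) = 3*(-7*D + 2*O/3) = -21*D + 2*O)
Y(R(t(3, B), -1), -5)*(49 + 117) = (-21*(-5) + 2*(-7/2))*(49 + 117) = (105 - 7)*166 = 98*166 = 16268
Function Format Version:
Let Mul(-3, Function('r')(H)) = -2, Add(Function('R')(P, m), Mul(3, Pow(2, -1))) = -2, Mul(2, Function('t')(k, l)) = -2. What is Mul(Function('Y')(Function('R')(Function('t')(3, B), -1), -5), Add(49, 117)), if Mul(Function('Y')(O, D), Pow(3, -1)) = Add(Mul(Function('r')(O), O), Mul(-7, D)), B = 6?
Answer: 16268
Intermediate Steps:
Function('t')(k, l) = -1 (Function('t')(k, l) = Mul(Rational(1, 2), -2) = -1)
Function('R')(P, m) = Rational(-7, 2) (Function('R')(P, m) = Add(Rational(-3, 2), -2) = Rational(-7, 2))
Function('r')(H) = Rational(2, 3) (Function('r')(H) = Mul(Rational(-1, 3), -2) = Rational(2, 3))
Function('Y')(O, D) = Add(Mul(-21, D), Mul(2, O)) (Function('Y')(O, D) = Mul(3, Add(Mul(Rational(2, 3), O), Mul(-7, D))) = Mul(3, Add(Mul(-7, D), Mul(Rational(2, 3), O))) = Add(Mul(-21, D), Mul(2, O)))
Mul(Function('Y')(Function('R')(Function('t')(3, B), -1), -5), Add(49, 117)) = Mul(Add(Mul(-21, -5), Mul(2, Rational(-7, 2))), Add(49, 117)) = Mul(Add(105, -7), 166) = Mul(98, 166) = 16268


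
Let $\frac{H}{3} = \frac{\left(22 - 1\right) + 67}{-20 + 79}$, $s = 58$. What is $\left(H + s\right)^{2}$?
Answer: $\frac{13586596}{3481} \approx 3903.1$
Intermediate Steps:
$H = \frac{264}{59}$ ($H = 3 \frac{\left(22 - 1\right) + 67}{-20 + 79} = 3 \frac{\left(22 - 1\right) + 67}{59} = 3 \left(21 + 67\right) \frac{1}{59} = 3 \cdot 88 \cdot \frac{1}{59} = 3 \cdot \frac{88}{59} = \frac{264}{59} \approx 4.4746$)
$\left(H + s\right)^{2} = \left(\frac{264}{59} + 58\right)^{2} = \left(\frac{3686}{59}\right)^{2} = \frac{13586596}{3481}$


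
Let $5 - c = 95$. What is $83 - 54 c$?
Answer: $4943$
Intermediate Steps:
$c = -90$ ($c = 5 - 95 = -90$)
$83 - 54 c = 83 - -4860 = 83 + 4860 = 4943$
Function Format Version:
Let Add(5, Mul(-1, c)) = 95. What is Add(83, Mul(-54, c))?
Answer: 4943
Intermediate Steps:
c = -90 (c = Add(5, Mul(-1, 95)) = Add(5, -95) = -90)
Add(83, Mul(-54, c)) = Add(83, Mul(-54, -90)) = Add(83, 4860) = 4943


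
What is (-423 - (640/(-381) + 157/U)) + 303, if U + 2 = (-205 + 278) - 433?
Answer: -16259143/137922 ≈ -117.89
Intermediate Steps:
U = -362 (U = -2 + ((-205 + 278) - 433) = -2 + (73 - 433) = -2 - 360 = -362)
(-423 - (640/(-381) + 157/U)) + 303 = (-423 - (640/(-381) + 157/(-362))) + 303 = (-423 - (640*(-1/381) + 157*(-1/362))) + 303 = (-423 - (-640/381 - 157/362)) + 303 = (-423 - 1*(-291497/137922)) + 303 = (-423 + 291497/137922) + 303 = -58049509/137922 + 303 = -16259143/137922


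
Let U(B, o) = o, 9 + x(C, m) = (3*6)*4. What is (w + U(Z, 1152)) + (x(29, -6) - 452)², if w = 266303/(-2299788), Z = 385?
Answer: 350655309421/2299788 ≈ 1.5247e+5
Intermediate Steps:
x(C, m) = 63 (x(C, m) = -9 + (3*6)*4 = -9 + 18*4 = -9 + 72 = 63)
w = -266303/2299788 (w = 266303*(-1/2299788) = -266303/2299788 ≈ -0.11579)
(w + U(Z, 1152)) + (x(29, -6) - 452)² = (-266303/2299788 + 1152) + (63 - 452)² = 2649089473/2299788 + (-389)² = 2649089473/2299788 + 151321 = 350655309421/2299788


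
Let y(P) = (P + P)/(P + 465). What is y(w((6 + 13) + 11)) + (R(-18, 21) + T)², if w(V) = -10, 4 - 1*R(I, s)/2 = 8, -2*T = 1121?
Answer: 117641963/364 ≈ 3.2319e+5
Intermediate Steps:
T = -1121/2 (T = -½*1121 = -1121/2 ≈ -560.50)
R(I, s) = -8 (R(I, s) = 8 - 2*8 = 8 - 16 = -8)
y(P) = 2*P/(465 + P) (y(P) = (2*P)/(465 + P) = 2*P/(465 + P))
y(w((6 + 13) + 11)) + (R(-18, 21) + T)² = 2*(-10)/(465 - 10) + (-8 - 1121/2)² = 2*(-10)/455 + (-1137/2)² = 2*(-10)*(1/455) + 1292769/4 = -4/91 + 1292769/4 = 117641963/364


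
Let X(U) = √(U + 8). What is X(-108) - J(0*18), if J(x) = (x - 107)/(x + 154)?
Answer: 107/154 + 10*I ≈ 0.69481 + 10.0*I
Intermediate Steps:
J(x) = (-107 + x)/(154 + x)
X(U) = √(8 + U)
X(-108) - J(0*18) = √(8 - 108) - (-107 + 0*18)/(154 + 0*18) = √(-100) - (-107 + 0)/(154 + 0) = 10*I - (-107)/154 = 10*I - 1*(-107/154) = 10*I + 107/154 = 107/154 + 10*I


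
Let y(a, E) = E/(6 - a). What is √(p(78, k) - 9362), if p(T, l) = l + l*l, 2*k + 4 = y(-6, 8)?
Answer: 2*I*√21062/3 ≈ 96.752*I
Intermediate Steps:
k = -5/3 (k = -2 + (-1*8/(-6 - 6))/2 = -2 + (-1*8/(-12))/2 = -2 + (-1*8*(-1/12))/2 = -2 + (½)*(⅔) = -2 + ⅓ = -5/3 ≈ -1.6667)
p(T, l) = l + l²
√(p(78, k) - 9362) = √(-5*(1 - 5/3)/3 - 9362) = √(-5/3*(-⅔) - 9362) = √(10/9 - 9362) = √(-84248/9) = 2*I*√21062/3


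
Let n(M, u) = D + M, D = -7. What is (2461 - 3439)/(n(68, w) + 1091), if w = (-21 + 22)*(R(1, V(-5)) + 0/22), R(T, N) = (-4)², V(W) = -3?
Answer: -163/192 ≈ -0.84896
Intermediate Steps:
R(T, N) = 16
w = 16 (w = (-21 + 22)*(16 + 0/22) = 1*(16 + 0*(1/22)) = 1*(16 + 0) = 1*16 = 16)
n(M, u) = -7 + M
(2461 - 3439)/(n(68, w) + 1091) = (2461 - 3439)/((-7 + 68) + 1091) = -978/(61 + 1091) = -978/1152 = -978*1/1152 = -163/192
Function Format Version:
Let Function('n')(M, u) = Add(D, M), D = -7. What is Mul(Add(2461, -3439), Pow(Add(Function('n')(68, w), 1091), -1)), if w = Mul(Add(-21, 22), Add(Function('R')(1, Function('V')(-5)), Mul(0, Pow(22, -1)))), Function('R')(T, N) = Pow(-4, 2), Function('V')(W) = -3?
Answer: Rational(-163, 192) ≈ -0.84896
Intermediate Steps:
Function('R')(T, N) = 16
w = 16 (w = Mul(Add(-21, 22), Add(16, Mul(0, Pow(22, -1)))) = Mul(1, Add(16, Mul(0, Rational(1, 22)))) = Mul(1, Add(16, 0)) = Mul(1, 16) = 16)
Function('n')(M, u) = Add(-7, M)
Mul(Add(2461, -3439), Pow(Add(Function('n')(68, w), 1091), -1)) = Mul(Add(2461, -3439), Pow(Add(Add(-7, 68), 1091), -1)) = Mul(-978, Pow(Add(61, 1091), -1)) = Mul(-978, Pow(1152, -1)) = Mul(-978, Rational(1, 1152)) = Rational(-163, 192)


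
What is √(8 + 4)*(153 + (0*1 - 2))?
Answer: 302*√3 ≈ 523.08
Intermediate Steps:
√(8 + 4)*(153 + (0*1 - 2)) = √12*(153 + (0 - 2)) = (2*√3)*(153 - 2) = (2*√3)*151 = 302*√3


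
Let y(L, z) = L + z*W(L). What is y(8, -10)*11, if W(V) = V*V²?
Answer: -56232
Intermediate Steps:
W(V) = V³
y(L, z) = L + z*L³
y(8, -10)*11 = (8 - 10*8³)*11 = (8 - 10*512)*11 = (8 - 5120)*11 = -5112*11 = -56232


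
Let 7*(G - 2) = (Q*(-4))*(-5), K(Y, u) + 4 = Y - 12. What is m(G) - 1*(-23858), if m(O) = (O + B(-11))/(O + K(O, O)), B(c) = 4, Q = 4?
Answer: 906665/38 ≈ 23860.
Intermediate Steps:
K(Y, u) = -16 + Y (K(Y, u) = -4 + (Y - 12) = -4 + (-12 + Y) = -16 + Y)
G = 94/7 (G = 2 + ((4*(-4))*(-5))/7 = 2 + (-16*(-5))/7 = 2 + (1/7)*80 = 2 + 80/7 = 94/7 ≈ 13.429)
m(O) = (4 + O)/(-16 + 2*O) (m(O) = (O + 4)/(O + (-16 + O)) = (4 + O)/(-16 + 2*O))
m(G) - 1*(-23858) = (4 + 94/7)/(2*(-8 + 94/7)) - 1*(-23858) = (1/2)*(122/7)/(38/7) + 23858 = (1/2)*(7/38)*(122/7) + 23858 = 61/38 + 23858 = 906665/38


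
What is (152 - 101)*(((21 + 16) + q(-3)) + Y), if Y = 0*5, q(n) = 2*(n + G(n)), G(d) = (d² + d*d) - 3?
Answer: 3111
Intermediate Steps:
G(d) = -3 + 2*d² (G(d) = (d² + d²) - 3 = 2*d² - 3 = -3 + 2*d²)
q(n) = -6 + 2*n + 4*n² (q(n) = 2*(n + (-3 + 2*n²)) = 2*(-3 + n + 2*n²) = -6 + 2*n + 4*n²)
Y = 0
(152 - 101)*(((21 + 16) + q(-3)) + Y) = (152 - 101)*(((21 + 16) + (-6 + 2*(-3) + 4*(-3)²)) + 0) = 51*((37 + (-6 - 6 + 4*9)) + 0) = 51*((37 + (-6 - 6 + 36)) + 0) = 51*((37 + 24) + 0) = 51*(61 + 0) = 51*61 = 3111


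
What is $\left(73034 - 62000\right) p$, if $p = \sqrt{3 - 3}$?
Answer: $0$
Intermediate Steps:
$p = 0$ ($p = \sqrt{0} = 0$)
$\left(73034 - 62000\right) p = \left(73034 - 62000\right) 0 = 11034 \cdot 0 = 0$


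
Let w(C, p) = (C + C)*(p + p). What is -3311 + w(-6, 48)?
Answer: -4463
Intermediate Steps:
w(C, p) = 4*C*p (w(C, p) = (2*C)*(2*p) = 4*C*p)
-3311 + w(-6, 48) = -3311 + 4*(-6)*48 = -3311 - 1152 = -4463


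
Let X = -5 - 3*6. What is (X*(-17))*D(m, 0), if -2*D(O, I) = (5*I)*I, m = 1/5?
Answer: 0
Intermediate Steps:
X = -23 (X = -5 - 18 = -23)
m = 1/5 ≈ 0.20000
D(O, I) = -5*I**2/2 (D(O, I) = -5*I*I/2 = -5*I**2/2)
(X*(-17))*D(m, 0) = (-23*(-17))*(-5/2*0**2) = 391*(-5/2*0) = 391*0 = 0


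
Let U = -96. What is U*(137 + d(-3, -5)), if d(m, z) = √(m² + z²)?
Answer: -13152 - 96*√34 ≈ -13712.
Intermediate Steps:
U*(137 + d(-3, -5)) = -96*(137 + √((-3)² + (-5)²)) = -96*(137 + √(9 + 25)) = -96*(137 + √34) = -13152 - 96*√34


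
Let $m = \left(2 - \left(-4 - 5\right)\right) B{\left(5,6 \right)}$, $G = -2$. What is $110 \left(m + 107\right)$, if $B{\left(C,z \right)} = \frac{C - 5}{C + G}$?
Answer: $11770$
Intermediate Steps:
$B{\left(C,z \right)} = \frac{-5 + C}{-2 + C}$ ($B{\left(C,z \right)} = \frac{C - 5}{C - 2} = \frac{-5 + C}{-2 + C}$)
$m = 0$ ($m = \left(2 - \left(-4 - 5\right)\right) \frac{-5 + 5}{-2 + 5} = \left(2 - \left(-4 - 5\right)\right) \frac{1}{3} \cdot 0 = \left(2 - -9\right) \frac{1}{3} \cdot 0 = \left(2 + 9\right) 0 = 11 \cdot 0 = 0$)
$110 \left(m + 107\right) = 110 \left(0 + 107\right) = 110 \cdot 107 = 11770$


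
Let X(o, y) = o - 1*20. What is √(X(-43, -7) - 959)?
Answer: I*√1022 ≈ 31.969*I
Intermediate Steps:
X(o, y) = -20 + o (X(o, y) = o - 20 = -20 + o)
√(X(-43, -7) - 959) = √((-20 - 43) - 959) = √(-63 - 959) = √(-1022) = I*√1022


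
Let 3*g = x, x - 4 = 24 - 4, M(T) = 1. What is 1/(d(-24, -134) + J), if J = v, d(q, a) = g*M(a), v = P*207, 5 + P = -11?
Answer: -1/3304 ≈ -0.00030266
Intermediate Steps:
P = -16 (P = -5 - 11 = -16)
x = 24 (x = 4 + (24 - 4) = 4 + 20 = 24)
g = 8 (g = (⅓)*24 = 8)
v = -3312 (v = -16*207 = -3312)
d(q, a) = 8 (d(q, a) = 8*1 = 8)
J = -3312
1/(d(-24, -134) + J) = 1/(8 - 3312) = 1/(-3304) = -1/3304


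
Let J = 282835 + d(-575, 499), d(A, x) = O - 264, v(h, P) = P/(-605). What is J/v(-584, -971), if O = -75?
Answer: 170910080/971 ≈ 1.7601e+5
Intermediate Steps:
v(h, P) = -P/605 (v(h, P) = P*(-1/605) = -P/605)
d(A, x) = -339 (d(A, x) = -75 - 264 = -339)
J = 282496 (J = 282835 - 339 = 282496)
J/v(-584, -971) = 282496/((-1/605*(-971))) = 282496/(971/605) = 282496*(605/971) = 170910080/971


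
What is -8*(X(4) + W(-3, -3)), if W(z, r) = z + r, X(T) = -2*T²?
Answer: 304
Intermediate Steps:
W(z, r) = r + z
-8*(X(4) + W(-3, -3)) = -8*(-2*4² + (-3 - 3)) = -8*(-2*16 - 6) = -8*(-32 - 6) = -8*(-38) = 304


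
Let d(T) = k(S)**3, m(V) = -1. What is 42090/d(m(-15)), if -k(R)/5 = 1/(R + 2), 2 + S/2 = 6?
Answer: -336720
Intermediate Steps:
S = 8 (S = -4 + 2*6 = -4 + 12 = 8)
k(R) = -5/(2 + R) (k(R) = -5/(R + 2) = -5/(2 + R))
d(T) = -1/8 (d(T) = (-5/(2 + 8))**3 = (-5/10)**3 = (-5*1/10)**3 = (-1/2)**3 = -1/8)
42090/d(m(-15)) = 42090/(-1/8) = 42090*(-8) = -336720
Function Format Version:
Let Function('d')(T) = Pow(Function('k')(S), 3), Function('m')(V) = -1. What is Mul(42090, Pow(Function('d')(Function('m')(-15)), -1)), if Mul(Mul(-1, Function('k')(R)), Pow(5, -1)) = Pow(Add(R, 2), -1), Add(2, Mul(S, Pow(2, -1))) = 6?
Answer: -336720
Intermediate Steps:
S = 8 (S = Add(-4, Mul(2, 6)) = Add(-4, 12) = 8)
Function('k')(R) = Mul(-5, Pow(Add(2, R), -1)) (Function('k')(R) = Mul(-5, Pow(Add(R, 2), -1)) = Mul(-5, Pow(Add(2, R), -1)))
Function('d')(T) = Rational(-1, 8) (Function('d')(T) = Pow(Mul(-5, Pow(Add(2, 8), -1)), 3) = Pow(Mul(-5, Pow(10, -1)), 3) = Pow(Mul(-5, Rational(1, 10)), 3) = Pow(Rational(-1, 2), 3) = Rational(-1, 8))
Mul(42090, Pow(Function('d')(Function('m')(-15)), -1)) = Mul(42090, Pow(Rational(-1, 8), -1)) = Mul(42090, -8) = -336720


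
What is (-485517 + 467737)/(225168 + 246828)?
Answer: -635/16857 ≈ -0.037670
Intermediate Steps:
(-485517 + 467737)/(225168 + 246828) = -17780/471996 = -17780*1/471996 = -635/16857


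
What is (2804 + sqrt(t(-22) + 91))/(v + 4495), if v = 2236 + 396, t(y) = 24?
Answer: 2804/7127 + sqrt(115)/7127 ≈ 0.39494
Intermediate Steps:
v = 2632
(2804 + sqrt(t(-22) + 91))/(v + 4495) = (2804 + sqrt(24 + 91))/(2632 + 4495) = (2804 + sqrt(115))/7127 = (2804 + sqrt(115))*(1/7127) = 2804/7127 + sqrt(115)/7127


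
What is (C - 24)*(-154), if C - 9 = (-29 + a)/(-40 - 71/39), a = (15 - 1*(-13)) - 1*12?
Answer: 527076/233 ≈ 2262.1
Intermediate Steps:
a = 16 (a = (15 + 13) - 12 = 28 - 12 = 16)
C = 15186/1631 (C = 9 + (-29 + 16)/(-40 - 71/39) = 9 - 13/(-40 - 71*1/39) = 9 - 13/(-40 - 71/39) = 9 - 13/(-1631/39) = 9 - 13*(-39/1631) = 9 + 507/1631 = 15186/1631 ≈ 9.3109)
(C - 24)*(-154) = (15186/1631 - 24)*(-154) = -23958/1631*(-154) = 527076/233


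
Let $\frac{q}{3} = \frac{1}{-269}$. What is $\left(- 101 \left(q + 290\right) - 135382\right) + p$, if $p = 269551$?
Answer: $\frac{28212754}{269} \approx 1.0488 \cdot 10^{5}$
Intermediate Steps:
$q = - \frac{3}{269}$ ($q = \frac{3}{-269} = 3 \left(- \frac{1}{269}\right) = - \frac{3}{269} \approx -0.011152$)
$\left(- 101 \left(q + 290\right) - 135382\right) + p = \left(- 101 \left(- \frac{3}{269} + 290\right) - 135382\right) + 269551 = \left(\left(-101\right) \frac{78007}{269} - 135382\right) + 269551 = \left(- \frac{7878707}{269} - 135382\right) + 269551 = - \frac{44296465}{269} + 269551 = \frac{28212754}{269}$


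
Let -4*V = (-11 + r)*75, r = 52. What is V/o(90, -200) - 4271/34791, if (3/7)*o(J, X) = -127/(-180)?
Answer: -14446410794/30929199 ≈ -467.08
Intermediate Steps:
V = -3075/4 (V = -(-11 + 52)*75/4 = -41*75/4 = -1/4*3075 = -3075/4 ≈ -768.75)
o(J, X) = 889/540 (o(J, X) = 7*(-127/(-180))/3 = 7*(-127*(-1/180))/3 = (7/3)*(127/180) = 889/540)
V/o(90, -200) - 4271/34791 = -3075/(4*889/540) - 4271/34791 = -3075/4*540/889 - 4271*1/34791 = -415125/889 - 4271/34791 = -14446410794/30929199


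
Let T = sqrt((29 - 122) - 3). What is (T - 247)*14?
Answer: -3458 + 56*I*sqrt(6) ≈ -3458.0 + 137.17*I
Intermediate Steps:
T = 4*I*sqrt(6) (T = sqrt(-93 - 3) = sqrt(-96) = 4*I*sqrt(6) ≈ 9.798*I)
(T - 247)*14 = (4*I*sqrt(6) - 247)*14 = (-247 + 4*I*sqrt(6))*14 = -3458 + 56*I*sqrt(6)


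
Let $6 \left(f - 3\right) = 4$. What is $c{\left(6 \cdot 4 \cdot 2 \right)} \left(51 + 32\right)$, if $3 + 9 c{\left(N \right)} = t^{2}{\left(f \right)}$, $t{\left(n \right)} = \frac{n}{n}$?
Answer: $- \frac{166}{9} \approx -18.444$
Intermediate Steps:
$f = \frac{11}{3}$ ($f = 3 + \frac{1}{6} \cdot 4 = 3 + \frac{2}{3} = \frac{11}{3} \approx 3.6667$)
$t{\left(n \right)} = 1$
$c{\left(N \right)} = - \frac{2}{9}$ ($c{\left(N \right)} = - \frac{1}{3} + \frac{1^{2}}{9} = - \frac{1}{3} + \frac{1}{9} \cdot 1 = - \frac{1}{3} + \frac{1}{9} = - \frac{2}{9}$)
$c{\left(6 \cdot 4 \cdot 2 \right)} \left(51 + 32\right) = - \frac{2 \left(51 + 32\right)}{9} = \left(- \frac{2}{9}\right) 83 = - \frac{166}{9}$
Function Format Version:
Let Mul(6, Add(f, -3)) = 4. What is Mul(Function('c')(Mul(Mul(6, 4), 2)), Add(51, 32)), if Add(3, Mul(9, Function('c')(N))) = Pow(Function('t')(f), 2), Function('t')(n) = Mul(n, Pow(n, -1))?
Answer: Rational(-166, 9) ≈ -18.444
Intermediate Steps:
f = Rational(11, 3) (f = Add(3, Mul(Rational(1, 6), 4)) = Add(3, Rational(2, 3)) = Rational(11, 3) ≈ 3.6667)
Function('t')(n) = 1
Function('c')(N) = Rational(-2, 9) (Function('c')(N) = Add(Rational(-1, 3), Mul(Rational(1, 9), Pow(1, 2))) = Add(Rational(-1, 3), Mul(Rational(1, 9), 1)) = Add(Rational(-1, 3), Rational(1, 9)) = Rational(-2, 9))
Mul(Function('c')(Mul(Mul(6, 4), 2)), Add(51, 32)) = Mul(Rational(-2, 9), Add(51, 32)) = Mul(Rational(-2, 9), 83) = Rational(-166, 9)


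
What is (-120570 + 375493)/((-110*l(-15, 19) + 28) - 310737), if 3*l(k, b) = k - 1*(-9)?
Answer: -254923/310489 ≈ -0.82104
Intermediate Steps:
l(k, b) = 3 + k/3 (l(k, b) = (k - 1*(-9))/3 = (k + 9)/3 = (9 + k)/3 = 3 + k/3)
(-120570 + 375493)/((-110*l(-15, 19) + 28) - 310737) = (-120570 + 375493)/((-110*(3 + (1/3)*(-15)) + 28) - 310737) = 254923/((-110*(3 - 5) + 28) - 310737) = 254923/((-110*(-2) + 28) - 310737) = 254923/((220 + 28) - 310737) = 254923/(248 - 310737) = 254923/(-310489) = 254923*(-1/310489) = -254923/310489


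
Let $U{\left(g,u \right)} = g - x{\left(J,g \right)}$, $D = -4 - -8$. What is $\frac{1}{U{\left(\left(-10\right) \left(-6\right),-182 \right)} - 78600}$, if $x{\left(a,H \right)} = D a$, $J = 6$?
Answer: $- \frac{1}{78564} \approx -1.2728 \cdot 10^{-5}$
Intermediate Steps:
$D = 4$ ($D = -4 + 8 = 4$)
$x{\left(a,H \right)} = 4 a$
$U{\left(g,u \right)} = -24 + g$ ($U{\left(g,u \right)} = g - 4 \cdot 6 = g - 24 = -24 + g$)
$\frac{1}{U{\left(\left(-10\right) \left(-6\right),-182 \right)} - 78600} = \frac{1}{\left(-24 - -60\right) - 78600} = \frac{1}{\left(-24 + 60\right) - 78600} = \frac{1}{36 - 78600} = \frac{1}{-78564} = - \frac{1}{78564}$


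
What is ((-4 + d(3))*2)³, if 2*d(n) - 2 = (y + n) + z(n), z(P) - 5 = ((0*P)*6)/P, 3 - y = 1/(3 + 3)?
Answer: 24389/216 ≈ 112.91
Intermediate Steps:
y = 17/6 (y = 3 - 1/(3 + 3) = 3 - 1/6 = 3 - 1*⅙ = 3 - ⅙ = 17/6 ≈ 2.8333)
z(P) = 5 (z(P) = 5 + ((0*P)*6)/P = 5 + (0*6)/P = 5 + 0/P = 5 + 0 = 5)
d(n) = 59/12 + n/2 (d(n) = 1 + ((17/6 + n) + 5)/2 = 1 + (47/6 + n)/2 = 1 + (47/12 + n/2) = 59/12 + n/2)
((-4 + d(3))*2)³ = ((-4 + (59/12 + (½)*3))*2)³ = ((-4 + (59/12 + 3/2))*2)³ = ((-4 + 77/12)*2)³ = ((29/12)*2)³ = (29/6)³ = 24389/216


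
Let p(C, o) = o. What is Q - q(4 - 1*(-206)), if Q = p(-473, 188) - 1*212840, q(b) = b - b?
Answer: -212652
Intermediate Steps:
q(b) = 0
Q = -212652 (Q = 188 - 1*212840 = 188 - 212840 = -212652)
Q - q(4 - 1*(-206)) = -212652 - 1*0 = -212652 + 0 = -212652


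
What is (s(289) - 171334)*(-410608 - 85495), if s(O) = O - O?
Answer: 84999311402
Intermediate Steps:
s(O) = 0
(s(289) - 171334)*(-410608 - 85495) = (0 - 171334)*(-410608 - 85495) = -171334*(-496103) = 84999311402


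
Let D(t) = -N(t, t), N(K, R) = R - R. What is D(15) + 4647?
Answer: 4647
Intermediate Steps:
N(K, R) = 0
D(t) = 0 (D(t) = -1*0 = 0)
D(15) + 4647 = 0 + 4647 = 4647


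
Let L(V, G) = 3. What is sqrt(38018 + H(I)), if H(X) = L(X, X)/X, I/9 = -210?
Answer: sqrt(1676593730)/210 ≈ 194.98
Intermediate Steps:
I = -1890 (I = 9*(-210) = -1890)
H(X) = 3/X
sqrt(38018 + H(I)) = sqrt(38018 + 3/(-1890)) = sqrt(38018 + 3*(-1/1890)) = sqrt(38018 - 1/630) = sqrt(23951339/630) = sqrt(1676593730)/210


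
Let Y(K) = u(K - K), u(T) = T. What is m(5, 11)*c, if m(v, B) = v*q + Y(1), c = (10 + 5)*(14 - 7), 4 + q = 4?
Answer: 0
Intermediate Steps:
q = 0 (q = -4 + 4 = 0)
Y(K) = 0 (Y(K) = K - K = 0)
c = 105 (c = 15*7 = 105)
m(v, B) = 0 (m(v, B) = v*0 + 0 = 0 + 0 = 0)
m(5, 11)*c = 0*105 = 0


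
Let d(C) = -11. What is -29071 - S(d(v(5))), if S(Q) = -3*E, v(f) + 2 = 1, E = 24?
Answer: -28999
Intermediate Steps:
v(f) = -1 (v(f) = -2 + 1 = -1)
S(Q) = -72 (S(Q) = -3*24 = -72)
-29071 - S(d(v(5))) = -29071 - 1*(-72) = -29071 + 72 = -28999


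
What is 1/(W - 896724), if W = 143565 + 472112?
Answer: -1/281047 ≈ -3.5581e-6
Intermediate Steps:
W = 615677
1/(W - 896724) = 1/(615677 - 896724) = 1/(-281047) = -1/281047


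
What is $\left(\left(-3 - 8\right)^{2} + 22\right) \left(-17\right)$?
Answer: $-2431$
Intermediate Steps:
$\left(\left(-3 - 8\right)^{2} + 22\right) \left(-17\right) = \left(\left(-11\right)^{2} + 22\right) \left(-17\right) = \left(121 + 22\right) \left(-17\right) = 143 \left(-17\right) = -2431$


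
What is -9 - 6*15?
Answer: -99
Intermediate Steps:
-9 - 6*15 = -9 - 90 = -99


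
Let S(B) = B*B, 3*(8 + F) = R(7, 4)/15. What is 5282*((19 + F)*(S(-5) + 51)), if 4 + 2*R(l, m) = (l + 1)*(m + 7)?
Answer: 71856328/15 ≈ 4.7904e+6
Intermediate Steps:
R(l, m) = -2 + (1 + l)*(7 + m)/2 (R(l, m) = -2 + ((l + 1)*(m + 7))/2 = -2 + ((1 + l)*(7 + m))/2 = -2 + (1 + l)*(7 + m)/2)
F = -106/15 (F = -8 + ((3/2 + (1/2)*4 + (7/2)*7 + (1/2)*7*4)/15)/3 = -8 + ((3/2 + 2 + 49/2 + 14)*(1/15))/3 = -8 + (42*(1/15))/3 = -8 + (1/3)*(14/5) = -8 + 14/15 = -106/15 ≈ -7.0667)
S(B) = B**2
5282*((19 + F)*(S(-5) + 51)) = 5282*((19 - 106/15)*((-5)**2 + 51)) = 5282*(179*(25 + 51)/15) = 5282*((179/15)*76) = 5282*(13604/15) = 71856328/15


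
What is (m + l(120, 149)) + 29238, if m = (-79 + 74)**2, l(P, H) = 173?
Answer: 29436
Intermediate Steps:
m = 25 (m = (-5)**2 = 25)
(m + l(120, 149)) + 29238 = (25 + 173) + 29238 = 198 + 29238 = 29436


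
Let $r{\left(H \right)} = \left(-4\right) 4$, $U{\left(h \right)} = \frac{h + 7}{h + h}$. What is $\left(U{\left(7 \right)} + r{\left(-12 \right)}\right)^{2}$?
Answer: $225$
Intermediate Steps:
$U{\left(h \right)} = \frac{7 + h}{2 h}$
$r{\left(H \right)} = -16$
$\left(U{\left(7 \right)} + r{\left(-12 \right)}\right)^{2} = \left(\frac{7 + 7}{2 \cdot 7} - 16\right)^{2} = \left(\frac{1}{2} \cdot \frac{1}{7} \cdot 14 - 16\right)^{2} = \left(1 - 16\right)^{2} = \left(-15\right)^{2} = 225$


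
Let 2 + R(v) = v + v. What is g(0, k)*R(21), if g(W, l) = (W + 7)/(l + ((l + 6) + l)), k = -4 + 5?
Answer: 280/9 ≈ 31.111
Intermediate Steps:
k = 1
R(v) = -2 + 2*v (R(v) = -2 + (v + v) = -2 + 2*v)
g(W, l) = (7 + W)/(6 + 3*l) (g(W, l) = (7 + W)/(l + ((6 + l) + l)) = (7 + W)/(l + (6 + 2*l)) = (7 + W)/(6 + 3*l))
g(0, k)*R(21) = ((7 + 0)/(3*(2 + 1)))*(-2 + 2*21) = ((1/3)*7/3)*(-2 + 42) = ((1/3)*(1/3)*7)*40 = (7/9)*40 = 280/9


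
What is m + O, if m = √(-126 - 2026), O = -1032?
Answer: -1032 + 2*I*√538 ≈ -1032.0 + 46.39*I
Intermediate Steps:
m = 2*I*√538 (m = √(-2152) = 2*I*√538 ≈ 46.39*I)
m + O = 2*I*√538 - 1032 = -1032 + 2*I*√538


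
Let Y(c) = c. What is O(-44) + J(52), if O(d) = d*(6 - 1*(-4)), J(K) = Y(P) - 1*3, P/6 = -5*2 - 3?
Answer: -521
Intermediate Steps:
P = -78 (P = 6*(-5*2 - 3) = 6*(-10 - 3) = 6*(-13) = -78)
J(K) = -81 (J(K) = -78 - 1*3 = -78 - 3 = -81)
O(d) = 10*d (O(d) = d*(6 + 4) = d*10 = 10*d)
O(-44) + J(52) = 10*(-44) - 81 = -440 - 81 = -521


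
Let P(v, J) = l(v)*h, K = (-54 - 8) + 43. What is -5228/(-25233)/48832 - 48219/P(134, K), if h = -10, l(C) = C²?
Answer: 1856728836817/6914057994480 ≈ 0.26854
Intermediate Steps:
K = -19 (K = -62 + 43 = -19)
P(v, J) = -10*v² (P(v, J) = v²*(-10) = -10*v²)
-5228/(-25233)/48832 - 48219/P(134, K) = -5228/(-25233)/48832 - 48219/((-10*134²)) = -5228*(-1/25233)*(1/48832) - 48219/((-10*17956)) = (5228/25233)*(1/48832) - 48219/(-179560) = 1307/308044464 - 48219*(-1/179560) = 1307/308044464 + 48219/179560 = 1856728836817/6914057994480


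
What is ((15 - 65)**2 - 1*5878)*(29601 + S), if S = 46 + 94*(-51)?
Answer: -83953434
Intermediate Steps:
S = -4748 (S = 46 - 4794 = -4748)
((15 - 65)**2 - 1*5878)*(29601 + S) = ((15 - 65)**2 - 1*5878)*(29601 - 4748) = ((-50)**2 - 5878)*24853 = (2500 - 5878)*24853 = -3378*24853 = -83953434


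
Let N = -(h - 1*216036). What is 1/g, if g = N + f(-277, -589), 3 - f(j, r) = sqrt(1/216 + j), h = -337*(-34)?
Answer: 44189496/9040331341007 + 6*I*sqrt(358986)/9040331341007 ≈ 4.888e-6 + 3.9765e-10*I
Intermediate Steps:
h = 11458
f(j, r) = 3 - sqrt(1/216 + j)
N = 204578 (N = -(11458 - 1*216036) = -(11458 - 216036) = -1*(-204578) = 204578)
g = 204581 - I*sqrt(358986)/36 (g = 204578 + (3 - sqrt(6 + 1296*(-277))/36) = 204578 + (3 - sqrt(6 - 358992)/36) = 204578 + (3 - I*sqrt(358986)/36) = 204581 - I*sqrt(358986)/36 ≈ 2.0458e+5 - 16.643*I)
1/g = 1/(204581 - I*sqrt(358986)/36)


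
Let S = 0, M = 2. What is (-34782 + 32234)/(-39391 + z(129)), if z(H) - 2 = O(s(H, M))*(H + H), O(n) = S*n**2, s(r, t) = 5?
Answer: 364/5627 ≈ 0.064688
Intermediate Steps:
O(n) = 0 (O(n) = 0*n**2 = 0)
z(H) = 2 (z(H) = 2 + 0*(H + H) = 2 + 0*(2*H) = 2 + 0 = 2)
(-34782 + 32234)/(-39391 + z(129)) = (-34782 + 32234)/(-39391 + 2) = -2548/(-39389) = -2548*(-1/39389) = 364/5627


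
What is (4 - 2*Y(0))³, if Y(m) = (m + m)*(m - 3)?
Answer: 64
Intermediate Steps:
Y(m) = 2*m*(-3 + m) (Y(m) = (2*m)*(-3 + m) = 2*m*(-3 + m))
(4 - 2*Y(0))³ = (4 - 4*0*(-3 + 0))³ = (4 - 4*0*(-3))³ = (4 - 2*0)³ = (4 + 0)³ = 4³ = 64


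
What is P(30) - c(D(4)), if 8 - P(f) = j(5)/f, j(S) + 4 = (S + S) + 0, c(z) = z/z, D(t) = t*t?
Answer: 34/5 ≈ 6.8000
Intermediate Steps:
D(t) = t²
c(z) = 1
j(S) = -4 + 2*S (j(S) = -4 + ((S + S) + 0) = -4 + (2*S + 0) = -4 + 2*S)
P(f) = 8 - 6/f (P(f) = 8 - (-4 + 2*5)/f = 8 - (-4 + 10)/f = 8 - 6/f)
P(30) - c(D(4)) = (8 - 6/30) - 1*1 = (8 - 6*1/30) - 1 = (8 - ⅕) - 1 = 39/5 - 1 = 34/5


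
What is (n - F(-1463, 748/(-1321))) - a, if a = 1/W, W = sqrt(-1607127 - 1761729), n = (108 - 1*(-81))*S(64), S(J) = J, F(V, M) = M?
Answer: 15979564/1321 + I*sqrt(842214)/1684428 ≈ 12097.0 + 0.00054483*I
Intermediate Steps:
n = 12096 (n = (108 - 1*(-81))*64 = (108 + 81)*64 = 189*64 = 12096)
W = 2*I*sqrt(842214) (W = sqrt(-3368856) = 2*I*sqrt(842214) ≈ 1835.4*I)
a = -I*sqrt(842214)/1684428 (a = 1/(2*I*sqrt(842214)) = -I*sqrt(842214)/1684428 ≈ -0.00054483*I)
(n - F(-1463, 748/(-1321))) - a = (12096 - 748/(-1321)) - (-1)*I*sqrt(842214)/1684428 = (12096 - 748*(-1)/1321) + I*sqrt(842214)/1684428 = (12096 - 1*(-748/1321)) + I*sqrt(842214)/1684428 = (12096 + 748/1321) + I*sqrt(842214)/1684428 = 15979564/1321 + I*sqrt(842214)/1684428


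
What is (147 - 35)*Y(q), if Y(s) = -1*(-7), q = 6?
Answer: 784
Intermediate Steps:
Y(s) = 7
(147 - 35)*Y(q) = (147 - 35)*7 = 112*7 = 784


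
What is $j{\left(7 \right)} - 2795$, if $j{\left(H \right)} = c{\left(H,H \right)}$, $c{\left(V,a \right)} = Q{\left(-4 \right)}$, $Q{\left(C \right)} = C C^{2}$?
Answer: $-2859$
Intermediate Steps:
$Q{\left(C \right)} = C^{3}$
$c{\left(V,a \right)} = -64$ ($c{\left(V,a \right)} = \left(-4\right)^{3} = -64$)
$j{\left(H \right)} = -64$
$j{\left(7 \right)} - 2795 = -64 - 2795 = -2859$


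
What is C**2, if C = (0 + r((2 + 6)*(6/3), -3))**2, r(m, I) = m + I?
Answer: 28561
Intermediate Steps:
r(m, I) = I + m
C = 169 (C = (0 + (-3 + (2 + 6)*(6/3)))**2 = (0 + (-3 + 8*(6*(1/3))))**2 = (0 + (-3 + 8*2))**2 = (0 + (-3 + 16))**2 = (0 + 13)**2 = 13**2 = 169)
C**2 = 169**2 = 28561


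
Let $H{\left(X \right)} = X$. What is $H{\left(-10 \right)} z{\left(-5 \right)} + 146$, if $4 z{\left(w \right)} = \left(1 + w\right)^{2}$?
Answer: $106$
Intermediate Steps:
$z{\left(w \right)} = \frac{\left(1 + w\right)^{2}}{4}$
$H{\left(-10 \right)} z{\left(-5 \right)} + 146 = - 10 \frac{\left(1 - 5\right)^{2}}{4} + 146 = - 10 \frac{\left(-4\right)^{2}}{4} + 146 = - 10 \cdot \frac{1}{4} \cdot 16 + 146 = \left(-10\right) 4 + 146 = -40 + 146 = 106$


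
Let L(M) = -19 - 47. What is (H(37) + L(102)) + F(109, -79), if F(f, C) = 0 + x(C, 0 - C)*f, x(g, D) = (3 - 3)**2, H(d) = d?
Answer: -29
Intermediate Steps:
L(M) = -66
x(g, D) = 0 (x(g, D) = 0**2 = 0)
F(f, C) = 0 (F(f, C) = 0 + 0*f = 0 + 0 = 0)
(H(37) + L(102)) + F(109, -79) = (37 - 66) + 0 = -29 + 0 = -29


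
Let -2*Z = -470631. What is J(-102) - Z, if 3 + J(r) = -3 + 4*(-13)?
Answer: -470747/2 ≈ -2.3537e+5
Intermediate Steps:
J(r) = -58 (J(r) = -3 + (-3 + 4*(-13)) = -3 + (-3 - 52) = -3 - 55 = -58)
Z = 470631/2 (Z = -½*(-470631) = 470631/2 ≈ 2.3532e+5)
J(-102) - Z = -58 - 1*470631/2 = -58 - 470631/2 = -470747/2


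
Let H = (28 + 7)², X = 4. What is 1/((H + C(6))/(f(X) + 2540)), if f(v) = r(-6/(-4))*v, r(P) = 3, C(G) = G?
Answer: 2552/1231 ≈ 2.0731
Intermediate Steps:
f(v) = 3*v
H = 1225 (H = 35² = 1225)
1/((H + C(6))/(f(X) + 2540)) = 1/((1225 + 6)/(3*4 + 2540)) = 1/(1231/(12 + 2540)) = 1/(1231/2552) = 2552/1231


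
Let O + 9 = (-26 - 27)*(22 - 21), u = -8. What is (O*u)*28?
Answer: 13888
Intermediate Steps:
O = -62 (O = -9 + (-26 - 27)*(22 - 21) = -9 - 53*1 = -9 - 53 = -62)
(O*u)*28 = -62*(-8)*28 = 496*28 = 13888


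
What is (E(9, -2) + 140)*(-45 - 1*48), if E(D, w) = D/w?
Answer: -25203/2 ≈ -12602.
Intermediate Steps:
(E(9, -2) + 140)*(-45 - 1*48) = (9/(-2) + 140)*(-45 - 1*48) = (9*(-½) + 140)*(-45 - 48) = (-9/2 + 140)*(-93) = (271/2)*(-93) = -25203/2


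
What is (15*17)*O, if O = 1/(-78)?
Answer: -85/26 ≈ -3.2692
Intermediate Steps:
O = -1/78 ≈ -0.012821
(15*17)*O = (15*17)*(-1/78) = 255*(-1/78) = -85/26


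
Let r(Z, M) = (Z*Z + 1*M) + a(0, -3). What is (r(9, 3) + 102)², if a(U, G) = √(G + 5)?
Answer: (186 + √2)² ≈ 35124.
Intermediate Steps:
a(U, G) = √(5 + G)
r(Z, M) = M + √2 + Z² (r(Z, M) = (Z*Z + 1*M) + √(5 - 3) = (Z² + M) + √2 = (M + Z²) + √2 = M + √2 + Z²)
(r(9, 3) + 102)² = ((3 + √2 + 9²) + 102)² = ((3 + √2 + 81) + 102)² = ((84 + √2) + 102)² = (186 + √2)²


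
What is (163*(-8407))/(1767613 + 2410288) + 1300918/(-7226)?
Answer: -388929192656/2156393759 ≈ -180.36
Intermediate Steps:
(163*(-8407))/(1767613 + 2410288) + 1300918/(-7226) = -1370341/4177901 + 1300918*(-1/7226) = -1370341*1/4177901 - 650459/3613 = -195763/596843 - 650459/3613 = -388929192656/2156393759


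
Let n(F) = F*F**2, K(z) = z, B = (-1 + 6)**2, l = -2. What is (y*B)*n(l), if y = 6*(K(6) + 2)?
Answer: -9600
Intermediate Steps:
B = 25 (B = 5**2 = 25)
n(F) = F**3
y = 48 (y = 6*(6 + 2) = 6*8 = 48)
(y*B)*n(l) = (48*25)*(-2)**3 = 1200*(-8) = -9600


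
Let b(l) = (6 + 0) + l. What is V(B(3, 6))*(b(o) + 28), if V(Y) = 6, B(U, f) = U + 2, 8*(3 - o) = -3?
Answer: 897/4 ≈ 224.25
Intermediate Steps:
o = 27/8 (o = 3 - ⅛*(-3) = 3 + 3/8 = 27/8 ≈ 3.3750)
B(U, f) = 2 + U
b(l) = 6 + l
V(B(3, 6))*(b(o) + 28) = 6*((6 + 27/8) + 28) = 6*(75/8 + 28) = 6*(299/8) = 897/4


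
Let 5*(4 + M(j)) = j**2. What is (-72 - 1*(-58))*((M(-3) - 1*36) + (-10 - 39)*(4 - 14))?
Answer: -31626/5 ≈ -6325.2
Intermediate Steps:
M(j) = -4 + j**2/5
(-72 - 1*(-58))*((M(-3) - 1*36) + (-10 - 39)*(4 - 14)) = (-72 - 1*(-58))*(((-4 + (1/5)*(-3)**2) - 1*36) + (-10 - 39)*(4 - 14)) = (-72 + 58)*(((-4 + (1/5)*9) - 36) - 49*(-10)) = -14*(((-4 + 9/5) - 36) + 490) = -14*((-11/5 - 36) + 490) = -14*(-191/5 + 490) = -14*2259/5 = -31626/5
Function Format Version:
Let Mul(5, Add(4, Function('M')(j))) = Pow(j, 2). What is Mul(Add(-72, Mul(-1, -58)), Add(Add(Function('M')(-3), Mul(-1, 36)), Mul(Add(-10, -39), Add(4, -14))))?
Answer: Rational(-31626, 5) ≈ -6325.2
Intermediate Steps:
Function('M')(j) = Add(-4, Mul(Rational(1, 5), Pow(j, 2)))
Mul(Add(-72, Mul(-1, -58)), Add(Add(Function('M')(-3), Mul(-1, 36)), Mul(Add(-10, -39), Add(4, -14)))) = Mul(Add(-72, Mul(-1, -58)), Add(Add(Add(-4, Mul(Rational(1, 5), Pow(-3, 2))), Mul(-1, 36)), Mul(Add(-10, -39), Add(4, -14)))) = Mul(Add(-72, 58), Add(Add(Add(-4, Mul(Rational(1, 5), 9)), -36), Mul(-49, -10))) = Mul(-14, Add(Add(Add(-4, Rational(9, 5)), -36), 490)) = Mul(-14, Add(Add(Rational(-11, 5), -36), 490)) = Mul(-14, Add(Rational(-191, 5), 490)) = Mul(-14, Rational(2259, 5)) = Rational(-31626, 5)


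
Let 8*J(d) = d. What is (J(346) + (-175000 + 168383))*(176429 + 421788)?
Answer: -15730116015/4 ≈ -3.9325e+9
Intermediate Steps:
J(d) = d/8
(J(346) + (-175000 + 168383))*(176429 + 421788) = ((1/8)*346 + (-175000 + 168383))*(176429 + 421788) = (173/4 - 6617)*598217 = -26295/4*598217 = -15730116015/4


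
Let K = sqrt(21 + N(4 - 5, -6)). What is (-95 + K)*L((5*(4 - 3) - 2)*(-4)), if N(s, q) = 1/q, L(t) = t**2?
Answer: -13680 + 120*sqrt(30) ≈ -13023.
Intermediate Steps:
K = 5*sqrt(30)/6 (K = sqrt(21 + 1/(-6)) = sqrt(21 - 1/6) = sqrt(125/6) = 5*sqrt(30)/6 ≈ 4.5644)
(-95 + K)*L((5*(4 - 3) - 2)*(-4)) = (-95 + 5*sqrt(30)/6)*((5*(4 - 3) - 2)*(-4))**2 = (-95 + 5*sqrt(30)/6)*((5*1 - 2)*(-4))**2 = (-95 + 5*sqrt(30)/6)*((5 - 2)*(-4))**2 = (-95 + 5*sqrt(30)/6)*(3*(-4))**2 = (-95 + 5*sqrt(30)/6)*(-12)**2 = (-95 + 5*sqrt(30)/6)*144 = -13680 + 120*sqrt(30)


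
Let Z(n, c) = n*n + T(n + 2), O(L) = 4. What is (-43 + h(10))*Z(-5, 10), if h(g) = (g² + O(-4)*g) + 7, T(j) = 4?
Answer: 3016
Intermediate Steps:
Z(n, c) = 4 + n² (Z(n, c) = n*n + 4 = n² + 4 = 4 + n²)
h(g) = 7 + g² + 4*g (h(g) = (g² + 4*g) + 7 = 7 + g² + 4*g)
(-43 + h(10))*Z(-5, 10) = (-43 + (7 + 10² + 4*10))*(4 + (-5)²) = (-43 + (7 + 100 + 40))*(4 + 25) = (-43 + 147)*29 = 104*29 = 3016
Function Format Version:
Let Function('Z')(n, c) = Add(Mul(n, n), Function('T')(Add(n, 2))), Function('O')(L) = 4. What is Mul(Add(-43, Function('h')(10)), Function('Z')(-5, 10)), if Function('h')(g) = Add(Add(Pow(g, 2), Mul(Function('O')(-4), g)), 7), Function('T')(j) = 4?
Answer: 3016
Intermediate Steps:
Function('Z')(n, c) = Add(4, Pow(n, 2)) (Function('Z')(n, c) = Add(Mul(n, n), 4) = Add(Pow(n, 2), 4) = Add(4, Pow(n, 2)))
Function('h')(g) = Add(7, Pow(g, 2), Mul(4, g)) (Function('h')(g) = Add(Add(Pow(g, 2), Mul(4, g)), 7) = Add(7, Pow(g, 2), Mul(4, g)))
Mul(Add(-43, Function('h')(10)), Function('Z')(-5, 10)) = Mul(Add(-43, Add(7, Pow(10, 2), Mul(4, 10))), Add(4, Pow(-5, 2))) = Mul(Add(-43, Add(7, 100, 40)), Add(4, 25)) = Mul(Add(-43, 147), 29) = Mul(104, 29) = 3016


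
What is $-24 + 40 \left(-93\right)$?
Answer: $-3744$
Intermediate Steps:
$-24 + 40 \left(-93\right) = -24 - 3720 = -3744$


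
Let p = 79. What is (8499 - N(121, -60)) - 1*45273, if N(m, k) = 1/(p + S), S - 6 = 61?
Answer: -5369005/146 ≈ -36774.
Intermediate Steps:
S = 67 (S = 6 + 61 = 67)
N(m, k) = 1/146 (N(m, k) = 1/(79 + 67) = 1/146)
(8499 - N(121, -60)) - 1*45273 = (8499 - 1*1/146) - 1*45273 = (8499 - 1/146) - 45273 = 1240853/146 - 45273 = -5369005/146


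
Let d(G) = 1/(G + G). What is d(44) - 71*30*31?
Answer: -5810639/88 ≈ -66030.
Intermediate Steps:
d(G) = 1/(2*G)
d(44) - 71*30*31 = (1/2)/44 - 71*30*31 = (1/2)*(1/44) - 2130*31 = 1/88 - 66030 = -5810639/88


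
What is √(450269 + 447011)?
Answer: 16*√3505 ≈ 947.25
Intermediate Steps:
√(450269 + 447011) = √897280 = 16*√3505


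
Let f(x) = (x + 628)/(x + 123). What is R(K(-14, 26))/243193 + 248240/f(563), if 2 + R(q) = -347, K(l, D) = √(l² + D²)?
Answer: 41413977583861/289642863 ≈ 1.4298e+5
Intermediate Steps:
f(x) = (628 + x)/(123 + x)
K(l, D) = √(D² + l²)
R(q) = -349 (R(q) = -2 - 347 = -349)
R(K(-14, 26))/243193 + 248240/f(563) = -349/243193 + 248240/(((628 + 563)/(123 + 563))) = -349*1/243193 + 248240/((1191/686)) = -349/243193 + 248240/(((1/686)*1191)) = -349/243193 + 248240/(1191/686) = -349/243193 + 248240*(686/1191) = -349/243193 + 170292640/1191 = 41413977583861/289642863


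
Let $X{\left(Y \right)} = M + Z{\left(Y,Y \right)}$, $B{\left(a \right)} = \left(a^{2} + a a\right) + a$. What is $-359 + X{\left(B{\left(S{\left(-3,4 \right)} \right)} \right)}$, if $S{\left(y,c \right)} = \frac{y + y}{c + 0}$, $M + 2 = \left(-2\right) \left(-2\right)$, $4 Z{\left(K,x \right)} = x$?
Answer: $- \frac{1425}{4} \approx -356.25$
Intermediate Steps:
$Z{\left(K,x \right)} = \frac{x}{4}$
$M = 2$ ($M = -2 - -4 = -2 + 4 = 2$)
$S{\left(y,c \right)} = \frac{2 y}{c}$
$B{\left(a \right)} = a + 2 a^{2}$ ($B{\left(a \right)} = \left(a^{2} + a^{2}\right) + a = 2 a^{2} + a = a + 2 a^{2}$)
$X{\left(Y \right)} = 2 + \frac{Y}{4}$
$-359 + X{\left(B{\left(S{\left(-3,4 \right)} \right)} \right)} = -359 + \left(2 + \frac{2 \left(-3\right) \frac{1}{4} \left(1 + 2 \cdot 2 \left(-3\right) \frac{1}{4}\right)}{4}\right) = -359 + \left(2 + \frac{\left(- \frac{3}{2}\right) \left(1 + 2 \left(- \frac{3}{2}\right)\right)}{4}\right) = -359 + \left(2 + \frac{\left(- \frac{3}{2}\right) \left(1 - 3\right)}{4}\right) = -359 + \left(2 + \frac{\left(- \frac{3}{2}\right) \left(-2\right)}{4}\right) = -359 + \left(2 + \frac{1}{4} \cdot 3\right) = -359 + \left(2 + \frac{3}{4}\right) = -359 + \frac{11}{4} = - \frac{1425}{4}$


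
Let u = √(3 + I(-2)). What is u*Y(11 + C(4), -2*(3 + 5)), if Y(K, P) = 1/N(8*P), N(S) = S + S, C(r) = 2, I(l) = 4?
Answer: -√7/256 ≈ -0.010335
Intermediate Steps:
u = √7 (u = √(3 + 4) = √7 ≈ 2.6458)
N(S) = 2*S
Y(K, P) = 1/(16*P) (Y(K, P) = 1/(2*(8*P)) = 1/(16*P))
u*Y(11 + C(4), -2*(3 + 5)) = √7*(1/(16*((-2*(3 + 5))))) = √7*(1/(16*((-2*8)))) = √7*((1/16)/(-16)) = √7*((1/16)*(-1/16)) = √7*(-1/256) = -√7/256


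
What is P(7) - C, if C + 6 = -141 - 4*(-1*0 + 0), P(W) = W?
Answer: 154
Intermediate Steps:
C = -147 (C = -6 + (-141 - 4*(-1*0 + 0)) = -6 + (-141 - 4*(0 + 0)) = -6 + (-141 - 4*0) = -6 + (-141 - 1*0) = -6 + (-141 + 0) = -6 - 141 = -147)
P(7) - C = 7 - 1*(-147) = 7 + 147 = 154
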